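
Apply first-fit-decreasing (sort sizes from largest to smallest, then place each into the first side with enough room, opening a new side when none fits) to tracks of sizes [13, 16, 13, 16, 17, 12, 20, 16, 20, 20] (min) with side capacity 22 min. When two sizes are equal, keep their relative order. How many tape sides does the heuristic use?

Sorted descending: 20, 20, 20, 17, 16, 16, 16, 13, 13, 12.
  20 → side 1 (new)  [load 20/22]
  20 → side 2 (new)  [load 20/22]
  20 → side 3 (new)  [load 20/22]
  17 → side 4 (new)  [load 17/22]
  16 → side 5 (new)  [load 16/22]
  16 → side 6 (new)  [load 16/22]
  16 → side 7 (new)  [load 16/22]
  13 → side 8 (new)  [load 13/22]
  13 → side 9 (new)  [load 13/22]
  12 → side 10 (new)  [load 12/22]
10 tape sides opened.

10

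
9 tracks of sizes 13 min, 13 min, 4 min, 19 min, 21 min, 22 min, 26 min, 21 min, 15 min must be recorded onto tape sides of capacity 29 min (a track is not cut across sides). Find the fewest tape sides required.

7

Total = 26 + 22 + 21 + 21 + 19 + 15 + 13 + 13 + 4 = 154 min.
Lower bound: ⌈154/29⌉ = 6 tape sides.
A packing using 7 tape sides:
  side 1: 26 = 26
  side 2: 22 + 4 = 26
  side 3: 21 = 21
  side 4: 21 = 21
  side 5: 19 = 19
  side 6: 15 + 13 = 28
  side 7: 13 = 13
No arrangement into 6 tape sides stays within capacity, so 7 is optimal.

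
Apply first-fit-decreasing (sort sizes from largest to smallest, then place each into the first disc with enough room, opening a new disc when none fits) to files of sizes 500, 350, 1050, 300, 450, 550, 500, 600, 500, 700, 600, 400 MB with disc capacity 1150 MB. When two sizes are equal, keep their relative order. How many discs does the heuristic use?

Sorted descending: 1050, 700, 600, 600, 550, 500, 500, 500, 450, 400, 350, 300.
  1050 → disc 1 (new)  [load 1050/1150]
  700 → disc 2 (new)  [load 700/1150]
  600 → disc 3 (new)  [load 600/1150]
  600 → disc 4 (new)  [load 600/1150]
  550 → disc 3  [load 1150/1150]
  500 → disc 4  [load 1100/1150]
  500 → disc 5 (new)  [load 500/1150]
  500 → disc 5  [load 1000/1150]
  450 → disc 2  [load 1150/1150]
  400 → disc 6 (new)  [load 400/1150]
  350 → disc 6  [load 750/1150]
  300 → disc 6  [load 1050/1150]
6 discs opened.

6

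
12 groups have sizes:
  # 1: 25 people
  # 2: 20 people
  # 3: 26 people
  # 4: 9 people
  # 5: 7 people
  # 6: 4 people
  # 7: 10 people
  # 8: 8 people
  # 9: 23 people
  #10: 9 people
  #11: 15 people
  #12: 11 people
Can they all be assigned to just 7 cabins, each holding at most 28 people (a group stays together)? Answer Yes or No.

A valid assignment using 7 cabins:
  cabin 1: 26 = 26
  cabin 2: 25 = 25
  cabin 3: 23 + 4 = 27
  cabin 4: 20 + 8 = 28
  cabin 5: 15 + 11 = 26
  cabin 6: 10 + 9 + 9 = 28
  cabin 7: 7 = 7
Every load is within 28 people, so 7 cabins suffice.

Yes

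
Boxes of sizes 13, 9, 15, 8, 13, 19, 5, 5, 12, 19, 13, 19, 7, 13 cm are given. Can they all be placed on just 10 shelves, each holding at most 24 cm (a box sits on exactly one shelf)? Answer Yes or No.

Yes

A valid assignment using 9 shelves:
  shelf 1: 19 + 5 = 24
  shelf 2: 19 + 5 = 24
  shelf 3: 19 = 19
  shelf 4: 15 + 9 = 24
  shelf 5: 13 + 8 = 21
  shelf 6: 13 + 7 = 20
  shelf 7: 13 = 13
  shelf 8: 13 = 13
  shelf 9: 12 = 12
That uses only 9 ≤ 10, so 10 shelves are enough.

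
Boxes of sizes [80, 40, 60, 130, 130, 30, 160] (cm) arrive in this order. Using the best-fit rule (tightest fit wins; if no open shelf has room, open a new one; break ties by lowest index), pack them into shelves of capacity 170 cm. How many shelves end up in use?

5

  80 → shelf 1 (new)  [load 80/170]
  40 → shelf 1  [load 120/170]
  60 → shelf 2 (new)  [load 60/170]
  130 → shelf 3 (new)  [load 130/170]
  130 → shelf 4 (new)  [load 130/170]
  30 → shelf 3  [load 160/170]
  160 → shelf 5 (new)  [load 160/170]
5 shelves opened.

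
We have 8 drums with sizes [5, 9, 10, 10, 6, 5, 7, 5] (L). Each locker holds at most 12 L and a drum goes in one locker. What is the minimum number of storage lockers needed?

6

Total = 10 + 10 + 9 + 7 + 6 + 5 + 5 + 5 = 57 L.
Lower bound: ⌈57/12⌉ = 5 storage lockers.
A packing using 6 storage lockers:
  locker 1: 10 = 10
  locker 2: 10 = 10
  locker 3: 9 = 9
  locker 4: 7 + 5 = 12
  locker 5: 6 + 5 = 11
  locker 6: 5 = 5
No arrangement into 5 storage lockers stays within capacity, so 6 is optimal.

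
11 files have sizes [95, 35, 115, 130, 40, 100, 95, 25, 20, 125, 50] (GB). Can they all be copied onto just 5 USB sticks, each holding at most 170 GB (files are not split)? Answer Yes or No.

No

Total = 830 GB; ⌈830/170⌉ = 5.
6 files each exceed half the capacity and cannot share a USB stick, forcing at least 6 USB sticks.
At least 6 USB sticks are required, but only 5 are allowed.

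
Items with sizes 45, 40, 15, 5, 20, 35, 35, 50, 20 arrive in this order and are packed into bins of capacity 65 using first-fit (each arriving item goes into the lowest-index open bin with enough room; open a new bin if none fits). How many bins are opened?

5

  45 → bin 1 (new)  [load 45/65]
  40 → bin 2 (new)  [load 40/65]
  15 → bin 1  [load 60/65]
  5 → bin 1  [load 65/65]
  20 → bin 2  [load 60/65]
  35 → bin 3 (new)  [load 35/65]
  35 → bin 4 (new)  [load 35/65]
  50 → bin 5 (new)  [load 50/65]
  20 → bin 3  [load 55/65]
5 bins opened.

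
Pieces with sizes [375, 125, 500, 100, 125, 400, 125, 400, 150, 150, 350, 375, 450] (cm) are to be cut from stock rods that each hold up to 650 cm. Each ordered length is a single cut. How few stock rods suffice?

7

Total = 500 + 450 + 400 + 400 + 375 + 375 + 350 + 150 + 150 + 125 + 125 + 125 + 100 = 3625 cm.
Lower bound: ⌈3625/650⌉ = 6 stock rods.
Also, 7 pieces each exceed 325 cm, and no two of those can share a stock rod, so at least 7 stock rods are needed.
A packing using 7 stock rods:
  stock rod 1: 500 + 150 = 650
  stock rod 2: 450 + 150 = 600
  stock rod 3: 400 + 125 + 125 = 650
  stock rod 4: 400 + 125 + 100 = 625
  stock rod 5: 375 = 375
  stock rod 6: 375 = 375
  stock rod 7: 350 = 350
This matches the lower bound, so 7 is optimal.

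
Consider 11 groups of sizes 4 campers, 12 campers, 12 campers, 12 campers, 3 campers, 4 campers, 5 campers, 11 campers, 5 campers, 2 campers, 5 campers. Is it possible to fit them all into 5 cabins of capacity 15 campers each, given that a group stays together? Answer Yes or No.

Total = 75 campers; ⌈75/15⌉ = 5.
The bound of 5 does not rule out 5, but exhaustive search shows no assignment into 5 cabins of capacity 15 campers exists — the minimum is 6.

No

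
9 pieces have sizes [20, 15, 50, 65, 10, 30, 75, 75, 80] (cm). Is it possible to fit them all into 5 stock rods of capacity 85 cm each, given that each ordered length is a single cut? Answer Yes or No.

No

Total = 420 cm; ⌈420/85⌉ = 5.
The bound of 5 does not rule out 5, but exhaustive search shows no assignment into 5 stock rods of capacity 85 cm exists — the minimum is 6.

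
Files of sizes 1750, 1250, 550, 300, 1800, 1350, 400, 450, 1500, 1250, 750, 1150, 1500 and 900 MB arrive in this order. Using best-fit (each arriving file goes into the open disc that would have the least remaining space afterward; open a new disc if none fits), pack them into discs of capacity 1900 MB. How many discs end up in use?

  1750 → disc 1 (new)  [load 1750/1900]
  1250 → disc 2 (new)  [load 1250/1900]
  550 → disc 2  [load 1800/1900]
  300 → disc 3 (new)  [load 300/1900]
  1800 → disc 4 (new)  [load 1800/1900]
  1350 → disc 3  [load 1650/1900]
  400 → disc 5 (new)  [load 400/1900]
  450 → disc 5  [load 850/1900]
  1500 → disc 6 (new)  [load 1500/1900]
  1250 → disc 7 (new)  [load 1250/1900]
  750 → disc 5  [load 1600/1900]
  1150 → disc 8 (new)  [load 1150/1900]
  1500 → disc 9 (new)  [load 1500/1900]
  900 → disc 10 (new)  [load 900/1900]
10 discs opened.

10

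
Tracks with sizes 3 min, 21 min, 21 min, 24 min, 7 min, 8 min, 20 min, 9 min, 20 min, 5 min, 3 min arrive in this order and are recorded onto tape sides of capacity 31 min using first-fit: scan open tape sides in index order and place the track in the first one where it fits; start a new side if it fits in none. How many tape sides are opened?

5

  3 → side 1 (new)  [load 3/31]
  21 → side 1  [load 24/31]
  21 → side 2 (new)  [load 21/31]
  24 → side 3 (new)  [load 24/31]
  7 → side 1  [load 31/31]
  8 → side 2  [load 29/31]
  20 → side 4 (new)  [load 20/31]
  9 → side 4  [load 29/31]
  20 → side 5 (new)  [load 20/31]
  5 → side 3  [load 29/31]
  3 → side 5  [load 23/31]
5 tape sides opened.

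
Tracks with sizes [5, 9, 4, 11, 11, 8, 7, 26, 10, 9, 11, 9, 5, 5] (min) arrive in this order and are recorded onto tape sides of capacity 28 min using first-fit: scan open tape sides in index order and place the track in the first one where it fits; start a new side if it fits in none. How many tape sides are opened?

5

  5 → side 1 (new)  [load 5/28]
  9 → side 1  [load 14/28]
  4 → side 1  [load 18/28]
  11 → side 2 (new)  [load 11/28]
  11 → side 2  [load 22/28]
  8 → side 1  [load 26/28]
  7 → side 3 (new)  [load 7/28]
  26 → side 4 (new)  [load 26/28]
  10 → side 3  [load 17/28]
  9 → side 3  [load 26/28]
  11 → side 5 (new)  [load 11/28]
  9 → side 5  [load 20/28]
  5 → side 2  [load 27/28]
  5 → side 5  [load 25/28]
5 tape sides opened.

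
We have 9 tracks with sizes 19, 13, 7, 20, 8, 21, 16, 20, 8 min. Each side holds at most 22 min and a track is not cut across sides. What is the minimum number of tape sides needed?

7

Total = 21 + 20 + 20 + 19 + 16 + 13 + 8 + 8 + 7 = 132 min.
Lower bound: ⌈132/22⌉ = 6 tape sides.
A packing using 7 tape sides:
  side 1: 21 = 21
  side 2: 20 = 20
  side 3: 20 = 20
  side 4: 19 = 19
  side 5: 16 = 16
  side 6: 13 + 8 = 21
  side 7: 8 + 7 = 15
No arrangement into 6 tape sides stays within capacity, so 7 is optimal.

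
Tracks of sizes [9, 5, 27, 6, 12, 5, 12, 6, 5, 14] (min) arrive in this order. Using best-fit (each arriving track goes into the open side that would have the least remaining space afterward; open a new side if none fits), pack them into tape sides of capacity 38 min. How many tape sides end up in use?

3

  9 → side 1 (new)  [load 9/38]
  5 → side 1  [load 14/38]
  27 → side 2 (new)  [load 27/38]
  6 → side 2  [load 33/38]
  12 → side 1  [load 26/38]
  5 → side 2  [load 38/38]
  12 → side 1  [load 38/38]
  6 → side 3 (new)  [load 6/38]
  5 → side 3  [load 11/38]
  14 → side 3  [load 25/38]
3 tape sides opened.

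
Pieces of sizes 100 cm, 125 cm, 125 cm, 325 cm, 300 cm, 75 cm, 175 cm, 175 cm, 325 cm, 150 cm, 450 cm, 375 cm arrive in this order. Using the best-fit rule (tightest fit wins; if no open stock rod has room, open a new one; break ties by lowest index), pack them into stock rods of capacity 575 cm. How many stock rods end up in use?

  100 → stock rod 1 (new)  [load 100/575]
  125 → stock rod 1  [load 225/575]
  125 → stock rod 1  [load 350/575]
  325 → stock rod 2 (new)  [load 325/575]
  300 → stock rod 3 (new)  [load 300/575]
  75 → stock rod 1  [load 425/575]
  175 → stock rod 2  [load 500/575]
  175 → stock rod 3  [load 475/575]
  325 → stock rod 4 (new)  [load 325/575]
  150 → stock rod 1  [load 575/575]
  450 → stock rod 5 (new)  [load 450/575]
  375 → stock rod 6 (new)  [load 375/575]
6 stock rods opened.

6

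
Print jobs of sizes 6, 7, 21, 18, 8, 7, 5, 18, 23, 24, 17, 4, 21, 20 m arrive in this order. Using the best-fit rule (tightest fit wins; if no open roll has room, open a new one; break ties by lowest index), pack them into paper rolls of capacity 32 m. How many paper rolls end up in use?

  6 → roll 1 (new)  [load 6/32]
  7 → roll 1  [load 13/32]
  21 → roll 2 (new)  [load 21/32]
  18 → roll 1  [load 31/32]
  8 → roll 2  [load 29/32]
  7 → roll 3 (new)  [load 7/32]
  5 → roll 3  [load 12/32]
  18 → roll 3  [load 30/32]
  23 → roll 4 (new)  [load 23/32]
  24 → roll 5 (new)  [load 24/32]
  17 → roll 6 (new)  [load 17/32]
  4 → roll 5  [load 28/32]
  21 → roll 7 (new)  [load 21/32]
  20 → roll 8 (new)  [load 20/32]
8 paper rolls opened.

8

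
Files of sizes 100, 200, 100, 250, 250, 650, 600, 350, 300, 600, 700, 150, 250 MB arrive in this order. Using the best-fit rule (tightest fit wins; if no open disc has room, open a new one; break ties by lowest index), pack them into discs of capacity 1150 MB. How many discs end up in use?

5

  100 → disc 1 (new)  [load 100/1150]
  200 → disc 1  [load 300/1150]
  100 → disc 1  [load 400/1150]
  250 → disc 1  [load 650/1150]
  250 → disc 1  [load 900/1150]
  650 → disc 2 (new)  [load 650/1150]
  600 → disc 3 (new)  [load 600/1150]
  350 → disc 2  [load 1000/1150]
  300 → disc 3  [load 900/1150]
  600 → disc 4 (new)  [load 600/1150]
  700 → disc 5 (new)  [load 700/1150]
  150 → disc 2  [load 1150/1150]
  250 → disc 1  [load 1150/1150]
5 discs opened.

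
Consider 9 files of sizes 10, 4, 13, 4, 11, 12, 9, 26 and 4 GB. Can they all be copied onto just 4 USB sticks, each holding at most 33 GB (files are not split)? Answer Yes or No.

A valid assignment using 3 USB sticks:
  USB stick 1: 26 + 4 = 30
  USB stick 2: 13 + 12 + 4 + 4 = 33
  USB stick 3: 11 + 10 + 9 = 30
That uses only 3 ≤ 4, so 4 USB sticks are enough.

Yes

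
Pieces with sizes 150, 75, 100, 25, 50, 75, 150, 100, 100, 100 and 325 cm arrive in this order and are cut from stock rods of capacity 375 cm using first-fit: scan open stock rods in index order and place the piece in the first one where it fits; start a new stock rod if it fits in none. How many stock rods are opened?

4

  150 → stock rod 1 (new)  [load 150/375]
  75 → stock rod 1  [load 225/375]
  100 → stock rod 1  [load 325/375]
  25 → stock rod 1  [load 350/375]
  50 → stock rod 2 (new)  [load 50/375]
  75 → stock rod 2  [load 125/375]
  150 → stock rod 2  [load 275/375]
  100 → stock rod 2  [load 375/375]
  100 → stock rod 3 (new)  [load 100/375]
  100 → stock rod 3  [load 200/375]
  325 → stock rod 4 (new)  [load 325/375]
4 stock rods opened.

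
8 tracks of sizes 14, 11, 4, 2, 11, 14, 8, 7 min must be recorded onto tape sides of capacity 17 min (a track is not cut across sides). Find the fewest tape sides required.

5

Total = 14 + 14 + 11 + 11 + 8 + 7 + 4 + 2 = 71 min.
Lower bound: ⌈71/17⌉ = 5 tape sides.
A packing using 5 tape sides:
  side 1: 14 + 2 = 16
  side 2: 14 = 14
  side 3: 11 + 4 = 15
  side 4: 11 = 11
  side 5: 8 + 7 = 15
This matches the lower bound, so 5 is optimal.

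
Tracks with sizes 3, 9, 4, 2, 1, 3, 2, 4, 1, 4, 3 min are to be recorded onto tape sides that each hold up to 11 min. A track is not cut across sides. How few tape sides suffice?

Total = 9 + 4 + 4 + 4 + 3 + 3 + 3 + 2 + 2 + 1 + 1 = 36 min.
Lower bound: ⌈36/11⌉ = 4 tape sides.
A packing using 4 tape sides:
  side 1: 9 + 2 = 11
  side 2: 4 + 4 + 3 = 11
  side 3: 4 + 3 + 3 + 1 = 11
  side 4: 2 + 1 = 3
This matches the lower bound, so 4 is optimal.

4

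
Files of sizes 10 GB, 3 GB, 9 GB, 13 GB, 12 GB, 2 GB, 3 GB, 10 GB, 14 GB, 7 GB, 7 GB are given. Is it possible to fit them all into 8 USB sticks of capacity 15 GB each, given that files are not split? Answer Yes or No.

A valid assignment using 7 USB sticks:
  USB stick 1: 14 = 14
  USB stick 2: 13 + 2 = 15
  USB stick 3: 12 + 3 = 15
  USB stick 4: 10 + 3 = 13
  USB stick 5: 10 = 10
  USB stick 6: 9 = 9
  USB stick 7: 7 + 7 = 14
That uses only 7 ≤ 8, so 8 USB sticks are enough.

Yes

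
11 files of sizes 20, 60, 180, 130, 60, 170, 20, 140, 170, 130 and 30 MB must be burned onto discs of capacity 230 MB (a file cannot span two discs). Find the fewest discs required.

Total = 180 + 170 + 170 + 140 + 130 + 130 + 60 + 60 + 30 + 20 + 20 = 1110 MB.
Lower bound: ⌈1110/230⌉ = 5 discs.
Also, 6 files each exceed 115 MB, and no two of those can share a disc, so at least 6 discs are needed.
A packing using 6 discs:
  disc 1: 180 + 30 + 20 = 230
  disc 2: 170 + 60 = 230
  disc 3: 170 + 60 = 230
  disc 4: 140 + 20 = 160
  disc 5: 130 = 130
  disc 6: 130 = 130
This matches the lower bound, so 6 is optimal.

6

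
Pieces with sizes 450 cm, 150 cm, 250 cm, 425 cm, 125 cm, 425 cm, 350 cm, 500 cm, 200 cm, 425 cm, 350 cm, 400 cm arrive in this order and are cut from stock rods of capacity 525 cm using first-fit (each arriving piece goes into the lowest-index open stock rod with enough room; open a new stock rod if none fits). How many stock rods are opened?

  450 → stock rod 1 (new)  [load 450/525]
  150 → stock rod 2 (new)  [load 150/525]
  250 → stock rod 2  [load 400/525]
  425 → stock rod 3 (new)  [load 425/525]
  125 → stock rod 2  [load 525/525]
  425 → stock rod 4 (new)  [load 425/525]
  350 → stock rod 5 (new)  [load 350/525]
  500 → stock rod 6 (new)  [load 500/525]
  200 → stock rod 7 (new)  [load 200/525]
  425 → stock rod 8 (new)  [load 425/525]
  350 → stock rod 9 (new)  [load 350/525]
  400 → stock rod 10 (new)  [load 400/525]
10 stock rods opened.

10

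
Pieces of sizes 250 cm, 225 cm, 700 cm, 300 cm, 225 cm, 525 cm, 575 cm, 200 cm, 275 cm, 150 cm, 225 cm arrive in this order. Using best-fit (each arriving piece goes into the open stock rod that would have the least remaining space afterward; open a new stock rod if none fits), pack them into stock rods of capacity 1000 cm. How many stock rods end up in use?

4

  250 → stock rod 1 (new)  [load 250/1000]
  225 → stock rod 1  [load 475/1000]
  700 → stock rod 2 (new)  [load 700/1000]
  300 → stock rod 2  [load 1000/1000]
  225 → stock rod 1  [load 700/1000]
  525 → stock rod 3 (new)  [load 525/1000]
  575 → stock rod 4 (new)  [load 575/1000]
  200 → stock rod 1  [load 900/1000]
  275 → stock rod 4  [load 850/1000]
  150 → stock rod 4  [load 1000/1000]
  225 → stock rod 3  [load 750/1000]
4 stock rods opened.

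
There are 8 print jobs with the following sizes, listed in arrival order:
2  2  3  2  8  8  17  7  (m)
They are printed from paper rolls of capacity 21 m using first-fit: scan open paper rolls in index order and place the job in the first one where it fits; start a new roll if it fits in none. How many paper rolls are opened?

  2 → roll 1 (new)  [load 2/21]
  2 → roll 1  [load 4/21]
  3 → roll 1  [load 7/21]
  2 → roll 1  [load 9/21]
  8 → roll 1  [load 17/21]
  8 → roll 2 (new)  [load 8/21]
  17 → roll 3 (new)  [load 17/21]
  7 → roll 2  [load 15/21]
3 paper rolls opened.

3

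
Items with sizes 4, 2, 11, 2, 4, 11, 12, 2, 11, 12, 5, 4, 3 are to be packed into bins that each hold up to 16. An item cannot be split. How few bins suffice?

6

Total = 12 + 12 + 11 + 11 + 11 + 5 + 4 + 4 + 4 + 3 + 2 + 2 + 2 = 83.
Lower bound: ⌈83/16⌉ = 6 bins.
A packing using 6 bins:
  bin 1: 12 + 4 = 16
  bin 2: 12 + 4 = 16
  bin 3: 11 + 5 = 16
  bin 4: 11 + 4 = 15
  bin 5: 11 + 3 + 2 = 16
  bin 6: 2 + 2 = 4
This matches the lower bound, so 6 is optimal.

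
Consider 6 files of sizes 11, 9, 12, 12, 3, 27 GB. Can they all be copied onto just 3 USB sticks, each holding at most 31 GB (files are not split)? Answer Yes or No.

Yes

A valid assignment using 3 USB sticks:
  USB stick 1: 27 + 3 = 30
  USB stick 2: 12 + 12 = 24
  USB stick 3: 11 + 9 = 20
Every load is within 31 GB, so 3 USB sticks suffice.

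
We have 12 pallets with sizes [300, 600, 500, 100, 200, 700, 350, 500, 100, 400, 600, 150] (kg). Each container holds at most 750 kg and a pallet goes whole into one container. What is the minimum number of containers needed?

Total = 700 + 600 + 600 + 500 + 500 + 400 + 350 + 300 + 200 + 150 + 100 + 100 = 4500 kg.
Lower bound: ⌈4500/750⌉ = 6 containers.
A packing using 7 containers:
  container 1: 700 = 700
  container 2: 600 + 150 = 750
  container 3: 600 + 100 = 700
  container 4: 500 + 200 = 700
  container 5: 500 + 100 = 600
  container 6: 400 + 350 = 750
  container 7: 300 = 300
No arrangement into 6 containers stays within capacity, so 7 is optimal.

7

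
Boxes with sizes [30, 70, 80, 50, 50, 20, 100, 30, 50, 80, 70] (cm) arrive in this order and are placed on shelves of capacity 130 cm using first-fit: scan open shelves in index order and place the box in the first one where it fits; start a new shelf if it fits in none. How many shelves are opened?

  30 → shelf 1 (new)  [load 30/130]
  70 → shelf 1  [load 100/130]
  80 → shelf 2 (new)  [load 80/130]
  50 → shelf 2  [load 130/130]
  50 → shelf 3 (new)  [load 50/130]
  20 → shelf 1  [load 120/130]
  100 → shelf 4 (new)  [load 100/130]
  30 → shelf 3  [load 80/130]
  50 → shelf 3  [load 130/130]
  80 → shelf 5 (new)  [load 80/130]
  70 → shelf 6 (new)  [load 70/130]
6 shelves opened.

6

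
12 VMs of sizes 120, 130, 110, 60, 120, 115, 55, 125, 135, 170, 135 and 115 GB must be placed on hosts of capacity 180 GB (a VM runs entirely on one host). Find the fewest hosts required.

10

Total = 170 + 135 + 135 + 130 + 125 + 120 + 120 + 115 + 115 + 110 + 60 + 55 = 1390 GB.
Lower bound: ⌈1390/180⌉ = 8 hosts.
Also, 10 VMs each exceed 90 GB, and no two of those can share a host, so at least 10 hosts are needed.
A packing using 10 hosts:
  host 1: 170 = 170
  host 2: 135 = 135
  host 3: 135 = 135
  host 4: 130 = 130
  host 5: 125 + 55 = 180
  host 6: 120 + 60 = 180
  host 7: 120 = 120
  host 8: 115 = 115
  host 9: 115 = 115
  host 10: 110 = 110
This matches the lower bound, so 10 is optimal.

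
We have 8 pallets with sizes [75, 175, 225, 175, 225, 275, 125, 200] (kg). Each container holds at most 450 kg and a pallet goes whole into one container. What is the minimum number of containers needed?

4

Total = 275 + 225 + 225 + 200 + 175 + 175 + 125 + 75 = 1475 kg.
Lower bound: ⌈1475/450⌉ = 4 containers.
A packing using 4 containers:
  container 1: 275 + 175 = 450
  container 2: 225 + 225 = 450
  container 3: 200 + 175 + 75 = 450
  container 4: 125 = 125
This matches the lower bound, so 4 is optimal.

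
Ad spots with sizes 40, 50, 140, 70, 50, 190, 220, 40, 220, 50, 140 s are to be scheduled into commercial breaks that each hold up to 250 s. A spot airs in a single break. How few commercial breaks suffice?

Total = 220 + 220 + 190 + 140 + 140 + 70 + 50 + 50 + 50 + 40 + 40 = 1210 s.
Lower bound: ⌈1210/250⌉ = 5 commercial breaks.
A packing using 6 commercial breaks:
  break 1: 220 = 220
  break 2: 220 = 220
  break 3: 190 + 50 = 240
  break 4: 140 + 70 + 40 = 250
  break 5: 140 + 50 + 50 = 240
  break 6: 40 = 40
No arrangement into 5 commercial breaks stays within capacity, so 6 is optimal.

6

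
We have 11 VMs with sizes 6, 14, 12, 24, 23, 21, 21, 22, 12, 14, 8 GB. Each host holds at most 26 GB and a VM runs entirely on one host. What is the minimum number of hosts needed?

8

Total = 24 + 23 + 22 + 21 + 21 + 14 + 14 + 12 + 12 + 8 + 6 = 177 GB.
Lower bound: ⌈177/26⌉ = 7 hosts.
A packing using 8 hosts:
  host 1: 24 = 24
  host 2: 23 = 23
  host 3: 22 = 22
  host 4: 21 = 21
  host 5: 21 = 21
  host 6: 14 + 12 = 26
  host 7: 14 + 12 = 26
  host 8: 8 + 6 = 14
No arrangement into 7 hosts stays within capacity, so 8 is optimal.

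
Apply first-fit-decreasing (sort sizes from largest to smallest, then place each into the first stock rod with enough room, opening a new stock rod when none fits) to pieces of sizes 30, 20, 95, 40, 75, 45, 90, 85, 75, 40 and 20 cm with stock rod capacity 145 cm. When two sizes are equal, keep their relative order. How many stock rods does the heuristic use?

Sorted descending: 95, 90, 85, 75, 75, 45, 40, 40, 30, 20, 20.
  95 → stock rod 1 (new)  [load 95/145]
  90 → stock rod 2 (new)  [load 90/145]
  85 → stock rod 3 (new)  [load 85/145]
  75 → stock rod 4 (new)  [load 75/145]
  75 → stock rod 5 (new)  [load 75/145]
  45 → stock rod 1  [load 140/145]
  40 → stock rod 2  [load 130/145]
  40 → stock rod 3  [load 125/145]
  30 → stock rod 4  [load 105/145]
  20 → stock rod 3  [load 145/145]
  20 → stock rod 4  [load 125/145]
5 stock rods opened.

5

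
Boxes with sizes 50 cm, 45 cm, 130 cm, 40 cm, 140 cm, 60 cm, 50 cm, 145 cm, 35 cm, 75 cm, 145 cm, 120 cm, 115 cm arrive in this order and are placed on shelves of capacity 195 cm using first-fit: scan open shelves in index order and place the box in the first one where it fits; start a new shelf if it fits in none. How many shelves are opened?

  50 → shelf 1 (new)  [load 50/195]
  45 → shelf 1  [load 95/195]
  130 → shelf 2 (new)  [load 130/195]
  40 → shelf 1  [load 135/195]
  140 → shelf 3 (new)  [load 140/195]
  60 → shelf 1  [load 195/195]
  50 → shelf 2  [load 180/195]
  145 → shelf 4 (new)  [load 145/195]
  35 → shelf 3  [load 175/195]
  75 → shelf 5 (new)  [load 75/195]
  145 → shelf 6 (new)  [load 145/195]
  120 → shelf 5  [load 195/195]
  115 → shelf 7 (new)  [load 115/195]
7 shelves opened.

7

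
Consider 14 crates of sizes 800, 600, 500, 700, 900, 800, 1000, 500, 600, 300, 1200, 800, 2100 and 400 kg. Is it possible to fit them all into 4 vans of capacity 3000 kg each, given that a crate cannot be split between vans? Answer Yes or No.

Yes

A valid assignment using 4 vans:
  van 1: 2100 + 900 = 3000
  van 2: 1200 + 1000 + 800 = 3000
  van 3: 800 + 800 + 700 + 600 = 2900
  van 4: 600 + 500 + 500 + 400 + 300 = 2300
Every load is within 3000 kg, so 4 vans suffice.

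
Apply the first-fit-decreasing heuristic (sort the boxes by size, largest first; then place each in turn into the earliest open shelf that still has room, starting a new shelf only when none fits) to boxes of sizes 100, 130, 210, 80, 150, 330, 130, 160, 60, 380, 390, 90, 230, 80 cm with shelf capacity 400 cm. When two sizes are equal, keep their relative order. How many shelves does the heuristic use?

7

Sorted descending: 390, 380, 330, 230, 210, 160, 150, 130, 130, 100, 90, 80, 80, 60.
  390 → shelf 1 (new)  [load 390/400]
  380 → shelf 2 (new)  [load 380/400]
  330 → shelf 3 (new)  [load 330/400]
  230 → shelf 4 (new)  [load 230/400]
  210 → shelf 5 (new)  [load 210/400]
  160 → shelf 4  [load 390/400]
  150 → shelf 5  [load 360/400]
  130 → shelf 6 (new)  [load 130/400]
  130 → shelf 6  [load 260/400]
  100 → shelf 6  [load 360/400]
  90 → shelf 7 (new)  [load 90/400]
  80 → shelf 7  [load 170/400]
  80 → shelf 7  [load 250/400]
  60 → shelf 3  [load 390/400]
7 shelves opened.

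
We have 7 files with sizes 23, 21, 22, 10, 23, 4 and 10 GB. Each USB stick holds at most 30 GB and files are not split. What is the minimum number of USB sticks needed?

5

Total = 23 + 23 + 22 + 21 + 10 + 10 + 4 = 113 GB.
Lower bound: ⌈113/30⌉ = 4 USB sticks.
A packing using 5 USB sticks:
  USB stick 1: 23 + 4 = 27
  USB stick 2: 23 = 23
  USB stick 3: 22 = 22
  USB stick 4: 21 = 21
  USB stick 5: 10 + 10 = 20
No arrangement into 4 USB sticks stays within capacity, so 5 is optimal.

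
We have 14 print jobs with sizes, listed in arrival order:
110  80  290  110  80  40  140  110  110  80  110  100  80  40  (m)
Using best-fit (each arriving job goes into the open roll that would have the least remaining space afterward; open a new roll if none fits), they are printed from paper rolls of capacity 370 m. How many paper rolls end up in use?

5

  110 → roll 1 (new)  [load 110/370]
  80 → roll 1  [load 190/370]
  290 → roll 2 (new)  [load 290/370]
  110 → roll 1  [load 300/370]
  80 → roll 2  [load 370/370]
  40 → roll 1  [load 340/370]
  140 → roll 3 (new)  [load 140/370]
  110 → roll 3  [load 250/370]
  110 → roll 3  [load 360/370]
  80 → roll 4 (new)  [load 80/370]
  110 → roll 4  [load 190/370]
  100 → roll 4  [load 290/370]
  80 → roll 4  [load 370/370]
  40 → roll 5 (new)  [load 40/370]
5 paper rolls opened.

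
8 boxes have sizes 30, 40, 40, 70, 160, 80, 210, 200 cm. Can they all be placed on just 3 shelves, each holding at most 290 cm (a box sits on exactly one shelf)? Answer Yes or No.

Yes

A valid assignment using 3 shelves:
  shelf 1: 210 + 80 = 290
  shelf 2: 200 + 70 = 270
  shelf 3: 160 + 40 + 40 + 30 = 270
Every load is within 290 cm, so 3 shelves suffice.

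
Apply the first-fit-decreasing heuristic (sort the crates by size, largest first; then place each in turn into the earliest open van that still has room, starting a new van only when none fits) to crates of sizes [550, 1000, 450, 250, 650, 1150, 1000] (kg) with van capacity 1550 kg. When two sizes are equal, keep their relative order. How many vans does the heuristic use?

4

Sorted descending: 1150, 1000, 1000, 650, 550, 450, 250.
  1150 → van 1 (new)  [load 1150/1550]
  1000 → van 2 (new)  [load 1000/1550]
  1000 → van 3 (new)  [load 1000/1550]
  650 → van 4 (new)  [load 650/1550]
  550 → van 2  [load 1550/1550]
  450 → van 3  [load 1450/1550]
  250 → van 1  [load 1400/1550]
4 vans opened.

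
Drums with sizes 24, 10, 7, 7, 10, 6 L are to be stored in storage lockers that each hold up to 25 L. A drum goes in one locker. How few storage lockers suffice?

Total = 24 + 10 + 10 + 7 + 7 + 6 = 64 L.
Lower bound: ⌈64/25⌉ = 3 storage lockers.
A packing using 3 storage lockers:
  locker 1: 24 = 24
  locker 2: 10 + 10 = 20
  locker 3: 7 + 7 + 6 = 20
This matches the lower bound, so 3 is optimal.

3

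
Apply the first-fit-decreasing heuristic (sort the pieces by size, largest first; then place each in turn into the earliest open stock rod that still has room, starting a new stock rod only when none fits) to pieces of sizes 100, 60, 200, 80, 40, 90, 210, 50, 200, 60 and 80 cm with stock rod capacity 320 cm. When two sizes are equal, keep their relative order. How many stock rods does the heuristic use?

Sorted descending: 210, 200, 200, 100, 90, 80, 80, 60, 60, 50, 40.
  210 → stock rod 1 (new)  [load 210/320]
  200 → stock rod 2 (new)  [load 200/320]
  200 → stock rod 3 (new)  [load 200/320]
  100 → stock rod 1  [load 310/320]
  90 → stock rod 2  [load 290/320]
  80 → stock rod 3  [load 280/320]
  80 → stock rod 4 (new)  [load 80/320]
  60 → stock rod 4  [load 140/320]
  60 → stock rod 4  [load 200/320]
  50 → stock rod 4  [load 250/320]
  40 → stock rod 3  [load 320/320]
4 stock rods opened.

4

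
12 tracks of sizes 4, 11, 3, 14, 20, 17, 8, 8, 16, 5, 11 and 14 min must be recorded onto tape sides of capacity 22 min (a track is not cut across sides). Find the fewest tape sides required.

7

Total = 20 + 17 + 16 + 14 + 14 + 11 + 11 + 8 + 8 + 5 + 4 + 3 = 131 min.
Lower bound: ⌈131/22⌉ = 6 tape sides.
A packing using 7 tape sides:
  side 1: 20 = 20
  side 2: 17 + 5 = 22
  side 3: 16 + 4 = 20
  side 4: 14 + 8 = 22
  side 5: 14 + 8 = 22
  side 6: 11 + 11 = 22
  side 7: 3 = 3
No arrangement into 6 tape sides stays within capacity, so 7 is optimal.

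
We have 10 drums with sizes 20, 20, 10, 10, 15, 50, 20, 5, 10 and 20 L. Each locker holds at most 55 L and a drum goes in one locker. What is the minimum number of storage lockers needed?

4

Total = 50 + 20 + 20 + 20 + 20 + 15 + 10 + 10 + 10 + 5 = 180 L.
Lower bound: ⌈180/55⌉ = 4 storage lockers.
A packing using 4 storage lockers:
  locker 1: 50 + 5 = 55
  locker 2: 20 + 20 + 15 = 55
  locker 3: 20 + 20 + 10 = 50
  locker 4: 10 + 10 = 20
This matches the lower bound, so 4 is optimal.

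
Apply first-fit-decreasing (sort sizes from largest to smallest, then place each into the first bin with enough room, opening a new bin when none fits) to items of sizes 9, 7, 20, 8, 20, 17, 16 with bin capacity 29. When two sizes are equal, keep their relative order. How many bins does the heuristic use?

Sorted descending: 20, 20, 17, 16, 9, 8, 7.
  20 → bin 1 (new)  [load 20/29]
  20 → bin 2 (new)  [load 20/29]
  17 → bin 3 (new)  [load 17/29]
  16 → bin 4 (new)  [load 16/29]
  9 → bin 1  [load 29/29]
  8 → bin 2  [load 28/29]
  7 → bin 3  [load 24/29]
4 bins opened.

4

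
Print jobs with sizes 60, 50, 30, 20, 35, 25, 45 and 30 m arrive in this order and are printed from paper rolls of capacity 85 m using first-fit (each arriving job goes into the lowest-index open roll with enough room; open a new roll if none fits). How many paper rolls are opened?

  60 → roll 1 (new)  [load 60/85]
  50 → roll 2 (new)  [load 50/85]
  30 → roll 2  [load 80/85]
  20 → roll 1  [load 80/85]
  35 → roll 3 (new)  [load 35/85]
  25 → roll 3  [load 60/85]
  45 → roll 4 (new)  [load 45/85]
  30 → roll 4  [load 75/85]
4 paper rolls opened.

4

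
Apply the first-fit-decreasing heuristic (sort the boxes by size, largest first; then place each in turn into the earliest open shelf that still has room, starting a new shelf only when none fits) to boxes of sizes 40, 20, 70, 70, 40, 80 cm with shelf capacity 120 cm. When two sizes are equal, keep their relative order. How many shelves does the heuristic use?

Sorted descending: 80, 70, 70, 40, 40, 20.
  80 → shelf 1 (new)  [load 80/120]
  70 → shelf 2 (new)  [load 70/120]
  70 → shelf 3 (new)  [load 70/120]
  40 → shelf 1  [load 120/120]
  40 → shelf 2  [load 110/120]
  20 → shelf 3  [load 90/120]
3 shelves opened.

3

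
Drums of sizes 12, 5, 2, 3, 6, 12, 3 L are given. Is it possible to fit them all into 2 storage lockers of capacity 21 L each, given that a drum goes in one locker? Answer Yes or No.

Total = 43 L; ⌈43/21⌉ = 3.
At least 3 storage lockers are required, but only 2 are allowed.

No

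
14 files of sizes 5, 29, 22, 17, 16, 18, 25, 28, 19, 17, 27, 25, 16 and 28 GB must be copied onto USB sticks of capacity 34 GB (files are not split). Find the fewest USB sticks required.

Total = 29 + 28 + 28 + 27 + 25 + 25 + 22 + 19 + 18 + 17 + 17 + 16 + 16 + 5 = 292 GB.
Lower bound: ⌈292/34⌉ = 9 USB sticks.
A packing using 11 USB sticks:
  USB stick 1: 29 + 5 = 34
  USB stick 2: 28 = 28
  USB stick 3: 28 = 28
  USB stick 4: 27 = 27
  USB stick 5: 25 = 25
  USB stick 6: 25 = 25
  USB stick 7: 22 = 22
  USB stick 8: 19 = 19
  USB stick 9: 18 + 16 = 34
  USB stick 10: 17 + 17 = 34
  USB stick 11: 16 = 16
No arrangement into 10 USB sticks stays within capacity, so 11 is optimal.

11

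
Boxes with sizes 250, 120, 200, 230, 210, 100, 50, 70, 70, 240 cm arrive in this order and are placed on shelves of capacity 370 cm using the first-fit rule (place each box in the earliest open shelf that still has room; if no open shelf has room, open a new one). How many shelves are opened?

5

  250 → shelf 1 (new)  [load 250/370]
  120 → shelf 1  [load 370/370]
  200 → shelf 2 (new)  [load 200/370]
  230 → shelf 3 (new)  [load 230/370]
  210 → shelf 4 (new)  [load 210/370]
  100 → shelf 2  [load 300/370]
  50 → shelf 2  [load 350/370]
  70 → shelf 3  [load 300/370]
  70 → shelf 3  [load 370/370]
  240 → shelf 5 (new)  [load 240/370]
5 shelves opened.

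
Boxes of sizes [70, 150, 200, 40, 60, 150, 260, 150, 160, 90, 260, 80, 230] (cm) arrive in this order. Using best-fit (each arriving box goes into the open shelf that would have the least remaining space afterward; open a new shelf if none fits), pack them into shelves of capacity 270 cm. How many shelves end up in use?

  70 → shelf 1 (new)  [load 70/270]
  150 → shelf 1  [load 220/270]
  200 → shelf 2 (new)  [load 200/270]
  40 → shelf 1  [load 260/270]
  60 → shelf 2  [load 260/270]
  150 → shelf 3 (new)  [load 150/270]
  260 → shelf 4 (new)  [load 260/270]
  150 → shelf 5 (new)  [load 150/270]
  160 → shelf 6 (new)  [load 160/270]
  90 → shelf 6  [load 250/270]
  260 → shelf 7 (new)  [load 260/270]
  80 → shelf 3  [load 230/270]
  230 → shelf 8 (new)  [load 230/270]
8 shelves opened.

8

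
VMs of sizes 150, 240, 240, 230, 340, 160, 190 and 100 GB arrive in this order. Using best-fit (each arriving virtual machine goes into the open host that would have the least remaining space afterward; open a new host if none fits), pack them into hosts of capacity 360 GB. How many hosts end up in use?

6

  150 → host 1 (new)  [load 150/360]
  240 → host 2 (new)  [load 240/360]
  240 → host 3 (new)  [load 240/360]
  230 → host 4 (new)  [load 230/360]
  340 → host 5 (new)  [load 340/360]
  160 → host 1  [load 310/360]
  190 → host 6 (new)  [load 190/360]
  100 → host 2  [load 340/360]
6 hosts opened.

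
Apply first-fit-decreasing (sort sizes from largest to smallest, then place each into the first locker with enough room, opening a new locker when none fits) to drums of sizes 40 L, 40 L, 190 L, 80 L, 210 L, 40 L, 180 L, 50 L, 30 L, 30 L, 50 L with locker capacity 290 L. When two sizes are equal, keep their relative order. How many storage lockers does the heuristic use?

4

Sorted descending: 210, 190, 180, 80, 50, 50, 40, 40, 40, 30, 30.
  210 → locker 1 (new)  [load 210/290]
  190 → locker 2 (new)  [load 190/290]
  180 → locker 3 (new)  [load 180/290]
  80 → locker 1  [load 290/290]
  50 → locker 2  [load 240/290]
  50 → locker 2  [load 290/290]
  40 → locker 3  [load 220/290]
  40 → locker 3  [load 260/290]
  40 → locker 4 (new)  [load 40/290]
  30 → locker 3  [load 290/290]
  30 → locker 4  [load 70/290]
4 storage lockers opened.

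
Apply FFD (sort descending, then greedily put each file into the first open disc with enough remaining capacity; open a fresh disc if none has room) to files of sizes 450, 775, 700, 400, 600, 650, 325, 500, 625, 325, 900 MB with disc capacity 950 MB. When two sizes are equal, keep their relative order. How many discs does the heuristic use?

Sorted descending: 900, 775, 700, 650, 625, 600, 500, 450, 400, 325, 325.
  900 → disc 1 (new)  [load 900/950]
  775 → disc 2 (new)  [load 775/950]
  700 → disc 3 (new)  [load 700/950]
  650 → disc 4 (new)  [load 650/950]
  625 → disc 5 (new)  [load 625/950]
  600 → disc 6 (new)  [load 600/950]
  500 → disc 7 (new)  [load 500/950]
  450 → disc 7  [load 950/950]
  400 → disc 8 (new)  [load 400/950]
  325 → disc 5  [load 950/950]
  325 → disc 6  [load 925/950]
8 discs opened.

8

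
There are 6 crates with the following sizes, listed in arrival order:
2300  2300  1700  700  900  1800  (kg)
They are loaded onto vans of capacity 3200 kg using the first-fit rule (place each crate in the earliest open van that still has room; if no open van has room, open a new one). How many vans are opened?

  2300 → van 1 (new)  [load 2300/3200]
  2300 → van 2 (new)  [load 2300/3200]
  1700 → van 3 (new)  [load 1700/3200]
  700 → van 1  [load 3000/3200]
  900 → van 2  [load 3200/3200]
  1800 → van 4 (new)  [load 1800/3200]
4 vans opened.

4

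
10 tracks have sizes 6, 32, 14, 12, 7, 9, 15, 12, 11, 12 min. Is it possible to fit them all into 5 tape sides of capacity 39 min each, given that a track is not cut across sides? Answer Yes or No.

A valid assignment using 4 tape sides:
  side 1: 32 + 7 = 39
  side 2: 15 + 14 + 9 = 38
  side 3: 12 + 12 + 12 = 36
  side 4: 11 + 6 = 17
That uses only 4 ≤ 5, so 5 tape sides are enough.

Yes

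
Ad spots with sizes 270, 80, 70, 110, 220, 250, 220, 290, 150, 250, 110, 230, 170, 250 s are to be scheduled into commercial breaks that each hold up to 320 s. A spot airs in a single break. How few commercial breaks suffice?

10

Total = 290 + 270 + 250 + 250 + 250 + 230 + 220 + 220 + 170 + 150 + 110 + 110 + 80 + 70 = 2670 s.
Lower bound: ⌈2670/320⌉ = 9 commercial breaks.
A packing using 10 commercial breaks:
  break 1: 290 = 290
  break 2: 270 = 270
  break 3: 250 + 70 = 320
  break 4: 250 = 250
  break 5: 250 = 250
  break 6: 230 + 80 = 310
  break 7: 220 = 220
  break 8: 220 = 220
  break 9: 170 + 150 = 320
  break 10: 110 + 110 = 220
No arrangement into 9 commercial breaks stays within capacity, so 10 is optimal.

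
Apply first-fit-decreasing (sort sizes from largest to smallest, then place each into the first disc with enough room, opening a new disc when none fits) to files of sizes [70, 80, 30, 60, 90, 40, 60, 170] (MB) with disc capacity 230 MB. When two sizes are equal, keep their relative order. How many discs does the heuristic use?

Sorted descending: 170, 90, 80, 70, 60, 60, 40, 30.
  170 → disc 1 (new)  [load 170/230]
  90 → disc 2 (new)  [load 90/230]
  80 → disc 2  [load 170/230]
  70 → disc 3 (new)  [load 70/230]
  60 → disc 1  [load 230/230]
  60 → disc 2  [load 230/230]
  40 → disc 3  [load 110/230]
  30 → disc 3  [load 140/230]
3 discs opened.

3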